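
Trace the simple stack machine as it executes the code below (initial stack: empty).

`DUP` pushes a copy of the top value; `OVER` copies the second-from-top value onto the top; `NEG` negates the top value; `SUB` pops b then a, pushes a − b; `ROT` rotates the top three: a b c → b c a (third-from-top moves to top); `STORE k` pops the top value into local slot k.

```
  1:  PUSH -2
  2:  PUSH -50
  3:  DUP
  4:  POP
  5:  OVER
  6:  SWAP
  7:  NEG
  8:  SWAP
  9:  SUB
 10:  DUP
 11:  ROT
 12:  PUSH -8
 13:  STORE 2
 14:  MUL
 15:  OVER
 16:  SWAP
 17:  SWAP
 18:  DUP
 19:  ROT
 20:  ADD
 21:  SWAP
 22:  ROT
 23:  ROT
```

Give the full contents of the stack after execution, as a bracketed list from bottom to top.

PUSH -2  : [-2]
PUSH -50 : [-2, -50]
DUP      : [-2, -50, -50]
POP      : [-2, -50]
OVER     : [-2, -50, -2]
SWAP     : [-2, -2, -50]
NEG      : [-2, -2, 50]
SWAP     : [-2, 50, -2]
SUB      : [-2, 52]
DUP      : [-2, 52, 52]
ROT      : [52, 52, -2]
PUSH -8  : [52, 52, -2, -8]
STORE 2  : [52, 52, -2]
MUL      : [52, -104]
OVER     : [52, -104, 52]
SWAP     : [52, 52, -104]
SWAP     : [52, -104, 52]
DUP      : [52, -104, 52, 52]
ROT      : [52, 52, 52, -104]
ADD      : [52, 52, -52]
SWAP     : [52, -52, 52]
ROT      : [-52, 52, 52]
ROT      : [52, 52, -52]

[52, 52, -52]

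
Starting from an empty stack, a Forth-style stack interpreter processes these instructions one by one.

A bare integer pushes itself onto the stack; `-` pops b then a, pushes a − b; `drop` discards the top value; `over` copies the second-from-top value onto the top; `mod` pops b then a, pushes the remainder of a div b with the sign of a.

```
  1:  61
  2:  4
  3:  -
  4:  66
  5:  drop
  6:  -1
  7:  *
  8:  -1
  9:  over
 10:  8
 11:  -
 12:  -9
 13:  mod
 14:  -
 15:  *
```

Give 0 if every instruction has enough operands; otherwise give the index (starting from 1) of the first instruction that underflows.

0

61    [61]
4     [61, 4]
-     [57]
66    [57, 66]
drop  [57]
-1    [57, -1]
*     [-57]
-1    [-57, -1]
over  [-57, -1, -57]
8     [-57, -1, -57, 8]
-     [-57, -1, -65]
-9    [-57, -1, -65, -9]
mod   [-57, -1, -2]
-     [-57, 1]
*     [-57]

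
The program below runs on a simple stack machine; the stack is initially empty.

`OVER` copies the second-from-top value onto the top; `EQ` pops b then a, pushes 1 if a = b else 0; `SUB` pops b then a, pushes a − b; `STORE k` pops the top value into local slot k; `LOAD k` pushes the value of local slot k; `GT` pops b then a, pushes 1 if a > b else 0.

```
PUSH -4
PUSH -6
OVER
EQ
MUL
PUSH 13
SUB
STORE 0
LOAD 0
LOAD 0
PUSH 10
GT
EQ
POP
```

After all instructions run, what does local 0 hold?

PUSH -4 → [-4]
PUSH -6 → [-4, -6]
OVER    → [-4, -6, -4]
EQ      → [-4, 0]
MUL     → [0]
PUSH 13 → [0, 13]
SUB     → [-13]
STORE 0 → []
LOAD 0  → [-13]
LOAD 0  → [-13, -13]
PUSH 10 → [-13, -13, 10]
GT      → [-13, 0]
EQ      → [0]
POP     → []

-13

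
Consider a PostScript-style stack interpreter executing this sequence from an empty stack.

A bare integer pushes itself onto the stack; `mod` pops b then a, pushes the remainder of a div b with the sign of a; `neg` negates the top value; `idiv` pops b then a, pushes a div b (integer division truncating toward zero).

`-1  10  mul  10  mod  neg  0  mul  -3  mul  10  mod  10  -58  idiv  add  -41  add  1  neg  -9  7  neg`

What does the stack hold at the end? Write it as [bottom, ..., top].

-1   → [-1]
10   → [-1, 10]
mul  → [-10]
10   → [-10, 10]
mod  → [0]
neg  → [0]
0    → [0, 0]
mul  → [0]
-3   → [0, -3]
mul  → [0]
10   → [0, 10]
mod  → [0]
10   → [0, 10]
-58  → [0, 10, -58]
idiv → [0, 0]
add  → [0]
-41  → [0, -41]
add  → [-41]
1    → [-41, 1]
neg  → [-41, -1]
-9   → [-41, -1, -9]
7    → [-41, -1, -9, 7]
neg  → [-41, -1, -9, -7]

[-41, -1, -9, -7]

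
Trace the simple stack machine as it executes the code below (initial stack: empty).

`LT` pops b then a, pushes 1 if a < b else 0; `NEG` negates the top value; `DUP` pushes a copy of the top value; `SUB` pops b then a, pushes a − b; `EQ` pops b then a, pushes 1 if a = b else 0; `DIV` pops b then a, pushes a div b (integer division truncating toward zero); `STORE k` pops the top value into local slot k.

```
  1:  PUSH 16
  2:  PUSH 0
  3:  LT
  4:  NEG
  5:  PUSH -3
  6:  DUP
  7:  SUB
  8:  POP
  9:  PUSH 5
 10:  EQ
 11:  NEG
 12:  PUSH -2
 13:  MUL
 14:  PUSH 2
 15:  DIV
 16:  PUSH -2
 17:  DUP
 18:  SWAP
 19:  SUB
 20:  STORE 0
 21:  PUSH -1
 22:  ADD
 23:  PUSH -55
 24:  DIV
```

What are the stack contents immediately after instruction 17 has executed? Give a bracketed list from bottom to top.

PUSH 16 -> 16
PUSH 0  -> 16 0
LT      -> 0
NEG     -> 0
PUSH -3 -> 0 -3
DUP     -> 0 -3 -3
SUB     -> 0 0
POP     -> 0
PUSH 5  -> 0 5
EQ      -> 0
NEG     -> 0
PUSH -2 -> 0 -2
MUL     -> 0
PUSH 2  -> 0 2
DIV     -> 0
PUSH -2 -> 0 -2
DUP     -> 0 -2 -2

[0, -2, -2]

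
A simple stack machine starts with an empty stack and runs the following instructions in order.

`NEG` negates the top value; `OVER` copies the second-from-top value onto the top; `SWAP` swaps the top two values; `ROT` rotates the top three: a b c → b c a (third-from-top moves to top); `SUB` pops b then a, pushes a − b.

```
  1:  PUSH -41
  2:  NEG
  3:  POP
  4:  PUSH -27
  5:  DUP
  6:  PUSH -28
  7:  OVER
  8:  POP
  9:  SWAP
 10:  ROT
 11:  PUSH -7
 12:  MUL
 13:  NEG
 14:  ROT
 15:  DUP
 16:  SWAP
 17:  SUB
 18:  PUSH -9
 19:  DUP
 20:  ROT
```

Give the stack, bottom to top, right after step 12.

PUSH -41 : -41
NEG      : 41
POP      : (empty)
PUSH -27 : -27
DUP      : -27 -27
PUSH -28 : -27 -27 -28
OVER     : -27 -27 -28 -27
POP      : -27 -27 -28
SWAP     : -27 -28 -27
ROT      : -28 -27 -27
PUSH -7  : -28 -27 -27 -7
MUL      : -28 -27 189

[-28, -27, 189]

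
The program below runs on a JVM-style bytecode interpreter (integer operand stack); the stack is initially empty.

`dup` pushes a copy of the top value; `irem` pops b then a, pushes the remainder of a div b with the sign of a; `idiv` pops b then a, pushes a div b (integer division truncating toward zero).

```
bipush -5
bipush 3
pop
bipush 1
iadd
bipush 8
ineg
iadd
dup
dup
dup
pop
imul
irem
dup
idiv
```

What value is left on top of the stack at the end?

bipush -5  -5
bipush 3   -5 3
pop        -5
bipush 1   -5 1
iadd       -4
bipush 8   -4 8
ineg       -4 -8
iadd       -12
dup        -12 -12
dup        -12 -12 -12
dup        -12 -12 -12 -12
pop        -12 -12 -12
imul       -12 144
irem       -12
dup        -12 -12
idiv       1

1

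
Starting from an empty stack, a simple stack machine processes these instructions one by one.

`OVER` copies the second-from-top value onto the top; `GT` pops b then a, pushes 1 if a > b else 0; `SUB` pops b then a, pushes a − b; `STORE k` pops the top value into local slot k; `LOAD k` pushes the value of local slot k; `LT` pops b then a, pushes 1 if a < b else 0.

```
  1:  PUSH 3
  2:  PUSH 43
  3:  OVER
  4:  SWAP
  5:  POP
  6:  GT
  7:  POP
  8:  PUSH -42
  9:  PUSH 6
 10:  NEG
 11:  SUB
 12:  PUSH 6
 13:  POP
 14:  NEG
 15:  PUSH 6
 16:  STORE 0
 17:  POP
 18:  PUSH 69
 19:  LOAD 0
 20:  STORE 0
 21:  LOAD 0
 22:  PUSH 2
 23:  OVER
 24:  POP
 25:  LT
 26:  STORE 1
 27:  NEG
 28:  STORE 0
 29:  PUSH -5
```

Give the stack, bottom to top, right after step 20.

[69]

PUSH 3   → 3
PUSH 43  → 3 43
OVER     → 3 43 3
SWAP     → 3 3 43
POP      → 3 3
GT       → 0
POP      → (empty)
PUSH -42 → -42
PUSH 6   → -42 6
NEG      → -42 -6
SUB      → -36
PUSH 6   → -36 6
POP      → -36
NEG      → 36
PUSH 6   → 36 6
STORE 0  → 36
POP      → (empty)
PUSH 69  → 69
LOAD 0   → 69 6
STORE 0  → 69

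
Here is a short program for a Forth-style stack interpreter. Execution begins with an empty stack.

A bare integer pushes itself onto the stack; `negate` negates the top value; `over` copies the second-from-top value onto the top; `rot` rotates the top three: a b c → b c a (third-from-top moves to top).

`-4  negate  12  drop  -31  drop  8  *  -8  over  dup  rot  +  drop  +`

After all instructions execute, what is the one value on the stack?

64

-4     : [-4]
negate : [4]
12     : [4, 12]
drop   : [4]
-31    : [4, -31]
drop   : [4]
8      : [4, 8]
*      : [32]
-8     : [32, -8]
over   : [32, -8, 32]
dup    : [32, -8, 32, 32]
rot    : [32, 32, 32, -8]
+      : [32, 32, 24]
drop   : [32, 32]
+      : [64]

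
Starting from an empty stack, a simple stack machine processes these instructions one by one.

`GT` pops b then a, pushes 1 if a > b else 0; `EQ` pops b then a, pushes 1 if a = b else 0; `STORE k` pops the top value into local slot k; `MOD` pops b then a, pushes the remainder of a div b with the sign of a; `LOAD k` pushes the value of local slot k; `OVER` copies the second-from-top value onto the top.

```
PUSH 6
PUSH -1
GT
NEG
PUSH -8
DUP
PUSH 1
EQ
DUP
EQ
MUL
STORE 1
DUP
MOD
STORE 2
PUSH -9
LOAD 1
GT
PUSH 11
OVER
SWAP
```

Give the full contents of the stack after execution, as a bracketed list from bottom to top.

PUSH 6   6
PUSH -1  6 -1
GT       1
NEG      -1
PUSH -8  -1 -8
DUP      -1 -8 -8
PUSH 1   -1 -8 -8 1
EQ       -1 -8 0
DUP      -1 -8 0 0
EQ       -1 -8 1
MUL      -1 -8
STORE 1  -1
DUP      -1 -1
MOD      0
STORE 2  (empty)
PUSH -9  -9
LOAD 1   -9 -8
GT       0
PUSH 11  0 11
OVER     0 11 0
SWAP     0 0 11

[0, 0, 11]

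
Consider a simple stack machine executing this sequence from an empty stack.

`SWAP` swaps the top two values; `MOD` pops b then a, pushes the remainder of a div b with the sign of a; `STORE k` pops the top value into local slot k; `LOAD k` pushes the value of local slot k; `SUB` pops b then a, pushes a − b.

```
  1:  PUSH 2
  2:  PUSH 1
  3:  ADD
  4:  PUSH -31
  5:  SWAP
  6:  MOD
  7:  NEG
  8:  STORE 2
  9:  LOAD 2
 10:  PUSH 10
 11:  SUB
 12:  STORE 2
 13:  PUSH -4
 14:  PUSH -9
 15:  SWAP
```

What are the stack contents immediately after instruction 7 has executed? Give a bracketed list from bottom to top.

PUSH 2   : [2]
PUSH 1   : [2, 1]
ADD      : [3]
PUSH -31 : [3, -31]
SWAP     : [-31, 3]
MOD      : [-1]
NEG      : [1]

[1]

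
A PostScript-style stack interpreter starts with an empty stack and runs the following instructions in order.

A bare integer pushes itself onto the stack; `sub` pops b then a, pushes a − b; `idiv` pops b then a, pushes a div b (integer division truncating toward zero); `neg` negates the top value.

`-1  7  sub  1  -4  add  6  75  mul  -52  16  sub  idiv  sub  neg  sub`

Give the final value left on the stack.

-5

-1   → -1
7    → -1 7
sub  → -8
1    → -8 1
-4   → -8 1 -4
add  → -8 -3
6    → -8 -3 6
75   → -8 -3 6 75
mul  → -8 -3 450
-52  → -8 -3 450 -52
16   → -8 -3 450 -52 16
sub  → -8 -3 450 -68
idiv → -8 -3 -6
sub  → -8 3
neg  → -8 -3
sub  → -5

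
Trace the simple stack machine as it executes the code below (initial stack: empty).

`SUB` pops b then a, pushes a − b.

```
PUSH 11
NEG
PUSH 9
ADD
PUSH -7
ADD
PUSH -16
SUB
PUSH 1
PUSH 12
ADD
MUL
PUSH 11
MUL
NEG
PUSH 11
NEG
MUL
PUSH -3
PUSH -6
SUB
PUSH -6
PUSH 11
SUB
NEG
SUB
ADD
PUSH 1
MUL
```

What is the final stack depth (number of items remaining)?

1

PUSH 11  → 11
NEG      → -11
PUSH 9   → -11 9
ADD      → -2
PUSH -7  → -2 -7
ADD      → -9
PUSH -16 → -9 -16
SUB      → 7
PUSH 1   → 7 1
PUSH 12  → 7 1 12
ADD      → 7 13
MUL      → 91
PUSH 11  → 91 11
MUL      → 1001
NEG      → -1001
PUSH 11  → -1001 11
NEG      → -1001 -11
MUL      → 11011
PUSH -3  → 11011 -3
PUSH -6  → 11011 -3 -6
SUB      → 11011 3
PUSH -6  → 11011 3 -6
PUSH 11  → 11011 3 -6 11
SUB      → 11011 3 -17
NEG      → 11011 3 17
SUB      → 11011 -14
ADD      → 10997
PUSH 1   → 10997 1
MUL      → 10997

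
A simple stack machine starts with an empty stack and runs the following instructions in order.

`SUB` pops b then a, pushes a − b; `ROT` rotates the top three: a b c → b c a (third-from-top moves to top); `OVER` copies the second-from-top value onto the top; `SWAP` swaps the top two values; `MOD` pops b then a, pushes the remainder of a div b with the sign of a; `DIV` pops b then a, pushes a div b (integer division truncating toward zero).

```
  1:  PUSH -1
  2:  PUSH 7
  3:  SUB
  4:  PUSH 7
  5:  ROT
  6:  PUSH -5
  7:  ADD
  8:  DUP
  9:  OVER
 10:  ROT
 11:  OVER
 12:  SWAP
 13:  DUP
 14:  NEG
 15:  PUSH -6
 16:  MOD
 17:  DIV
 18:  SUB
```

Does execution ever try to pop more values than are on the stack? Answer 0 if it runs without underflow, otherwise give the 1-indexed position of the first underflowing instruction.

5

PUSH -1 : [-1]
PUSH 7  : [-1, 7]
SUB     : [-8]
PUSH 7  : [-8, 7]
ROT  — needs 3 operands, stack has 2 → underflow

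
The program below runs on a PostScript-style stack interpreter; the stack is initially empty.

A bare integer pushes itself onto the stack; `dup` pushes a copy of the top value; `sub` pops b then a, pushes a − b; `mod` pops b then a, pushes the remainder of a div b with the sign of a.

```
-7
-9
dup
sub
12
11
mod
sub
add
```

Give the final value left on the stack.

-7  → [-7]
-9  → [-7, -9]
dup → [-7, -9, -9]
sub → [-7, 0]
12  → [-7, 0, 12]
11  → [-7, 0, 12, 11]
mod → [-7, 0, 1]
sub → [-7, -1]
add → [-8]

-8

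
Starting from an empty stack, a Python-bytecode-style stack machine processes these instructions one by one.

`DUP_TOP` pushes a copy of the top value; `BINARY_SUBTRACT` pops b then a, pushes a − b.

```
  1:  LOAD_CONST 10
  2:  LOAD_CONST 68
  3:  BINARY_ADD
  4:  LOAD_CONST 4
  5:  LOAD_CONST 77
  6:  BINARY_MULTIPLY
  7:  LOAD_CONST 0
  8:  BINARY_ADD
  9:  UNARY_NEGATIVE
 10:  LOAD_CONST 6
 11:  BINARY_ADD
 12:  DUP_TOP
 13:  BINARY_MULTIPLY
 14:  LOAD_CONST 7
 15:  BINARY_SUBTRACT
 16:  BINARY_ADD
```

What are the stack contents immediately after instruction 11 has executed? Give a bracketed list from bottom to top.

[78, -302]

LOAD_CONST 10   -> [10]
LOAD_CONST 68   -> [10, 68]
BINARY_ADD      -> [78]
LOAD_CONST 4    -> [78, 4]
LOAD_CONST 77   -> [78, 4, 77]
BINARY_MULTIPLY -> [78, 308]
LOAD_CONST 0    -> [78, 308, 0]
BINARY_ADD      -> [78, 308]
UNARY_NEGATIVE  -> [78, -308]
LOAD_CONST 6    -> [78, -308, 6]
BINARY_ADD      -> [78, -302]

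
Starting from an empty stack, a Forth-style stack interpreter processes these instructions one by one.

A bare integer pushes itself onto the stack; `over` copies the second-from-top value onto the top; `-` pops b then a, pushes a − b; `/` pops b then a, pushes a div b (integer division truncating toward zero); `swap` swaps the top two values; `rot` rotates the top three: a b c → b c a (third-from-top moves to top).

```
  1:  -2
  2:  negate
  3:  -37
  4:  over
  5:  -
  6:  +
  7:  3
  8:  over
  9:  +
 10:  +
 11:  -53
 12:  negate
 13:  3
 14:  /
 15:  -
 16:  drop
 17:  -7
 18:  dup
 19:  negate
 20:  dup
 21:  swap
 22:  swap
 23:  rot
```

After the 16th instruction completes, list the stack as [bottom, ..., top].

[]

-2     -> -2
negate -> 2
-37    -> 2 -37
over   -> 2 -37 2
-      -> 2 -39
+      -> -37
3      -> -37 3
over   -> -37 3 -37
+      -> -37 -34
+      -> -71
-53    -> -71 -53
negate -> -71 53
3      -> -71 53 3
/      -> -71 17
-      -> -88
drop   -> (empty)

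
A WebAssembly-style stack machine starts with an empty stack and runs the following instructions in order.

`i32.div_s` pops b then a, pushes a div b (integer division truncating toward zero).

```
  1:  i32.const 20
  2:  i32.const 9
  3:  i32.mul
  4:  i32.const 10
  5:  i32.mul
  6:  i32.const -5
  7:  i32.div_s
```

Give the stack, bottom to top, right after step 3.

i32.const 20  [20]
i32.const 9   [20, 9]
i32.mul       [180]

[180]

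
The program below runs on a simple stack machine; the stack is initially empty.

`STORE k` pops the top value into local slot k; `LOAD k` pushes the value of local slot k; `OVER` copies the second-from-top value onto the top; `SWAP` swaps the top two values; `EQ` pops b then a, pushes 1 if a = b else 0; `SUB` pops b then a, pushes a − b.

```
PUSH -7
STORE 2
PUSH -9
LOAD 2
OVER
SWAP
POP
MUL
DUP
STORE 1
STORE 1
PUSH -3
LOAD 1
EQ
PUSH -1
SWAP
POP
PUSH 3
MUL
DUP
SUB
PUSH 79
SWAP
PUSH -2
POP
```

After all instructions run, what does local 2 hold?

-7

PUSH -7  [-7]
STORE 2  []
PUSH -9  [-9]
LOAD 2   [-9, -7]
OVER     [-9, -7, -9]
SWAP     [-9, -9, -7]
POP      [-9, -9]
MUL      [81]
DUP      [81, 81]
STORE 1  [81]
STORE 1  []
PUSH -3  [-3]
LOAD 1   [-3, 81]
EQ       [0]
PUSH -1  [0, -1]
SWAP     [-1, 0]
POP      [-1]
PUSH 3   [-1, 3]
MUL      [-3]
DUP      [-3, -3]
SUB      [0]
PUSH 79  [0, 79]
SWAP     [79, 0]
PUSH -2  [79, 0, -2]
POP      [79, 0]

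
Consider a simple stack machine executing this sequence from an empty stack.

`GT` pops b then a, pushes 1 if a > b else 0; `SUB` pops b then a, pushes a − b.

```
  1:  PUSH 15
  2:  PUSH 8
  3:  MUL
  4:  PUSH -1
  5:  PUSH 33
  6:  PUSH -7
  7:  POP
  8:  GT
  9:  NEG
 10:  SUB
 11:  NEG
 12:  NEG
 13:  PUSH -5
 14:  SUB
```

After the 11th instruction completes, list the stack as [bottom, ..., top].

[-120]

PUSH 15 -> 15
PUSH 8  -> 15 8
MUL     -> 120
PUSH -1 -> 120 -1
PUSH 33 -> 120 -1 33
PUSH -7 -> 120 -1 33 -7
POP     -> 120 -1 33
GT      -> 120 0
NEG     -> 120 0
SUB     -> 120
NEG     -> -120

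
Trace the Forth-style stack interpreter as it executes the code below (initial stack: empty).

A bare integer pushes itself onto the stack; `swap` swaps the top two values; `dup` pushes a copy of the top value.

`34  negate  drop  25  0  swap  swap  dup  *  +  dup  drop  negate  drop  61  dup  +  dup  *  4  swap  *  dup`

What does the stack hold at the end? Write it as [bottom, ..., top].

[59536, 59536]

34      34
negate  -34
drop    (empty)
25      25
0       25 0
swap    0 25
swap    25 0
dup     25 0 0
*       25 0
+       25
dup     25 25
drop    25
negate  -25
drop    (empty)
61      61
dup     61 61
+       122
dup     122 122
*       14884
4       14884 4
swap    4 14884
*       59536
dup     59536 59536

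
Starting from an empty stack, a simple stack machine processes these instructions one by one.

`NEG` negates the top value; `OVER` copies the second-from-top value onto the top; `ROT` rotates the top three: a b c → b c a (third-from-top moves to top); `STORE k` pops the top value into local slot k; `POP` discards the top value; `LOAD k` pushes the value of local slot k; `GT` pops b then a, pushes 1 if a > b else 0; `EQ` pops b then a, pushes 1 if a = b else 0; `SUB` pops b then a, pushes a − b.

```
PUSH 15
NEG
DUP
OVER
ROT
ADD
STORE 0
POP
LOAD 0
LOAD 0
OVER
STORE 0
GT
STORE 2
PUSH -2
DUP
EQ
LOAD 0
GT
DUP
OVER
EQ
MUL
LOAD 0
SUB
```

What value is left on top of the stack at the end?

31

PUSH 15  [15]
NEG      [-15]
DUP      [-15, -15]
OVER     [-15, -15, -15]
ROT      [-15, -15, -15]
ADD      [-15, -30]
STORE 0  [-15]
POP      []
LOAD 0   [-30]
LOAD 0   [-30, -30]
OVER     [-30, -30, -30]
STORE 0  [-30, -30]
GT       [0]
STORE 2  []
PUSH -2  [-2]
DUP      [-2, -2]
EQ       [1]
LOAD 0   [1, -30]
GT       [1]
DUP      [1, 1]
OVER     [1, 1, 1]
EQ       [1, 1]
MUL      [1]
LOAD 0   [1, -30]
SUB      [31]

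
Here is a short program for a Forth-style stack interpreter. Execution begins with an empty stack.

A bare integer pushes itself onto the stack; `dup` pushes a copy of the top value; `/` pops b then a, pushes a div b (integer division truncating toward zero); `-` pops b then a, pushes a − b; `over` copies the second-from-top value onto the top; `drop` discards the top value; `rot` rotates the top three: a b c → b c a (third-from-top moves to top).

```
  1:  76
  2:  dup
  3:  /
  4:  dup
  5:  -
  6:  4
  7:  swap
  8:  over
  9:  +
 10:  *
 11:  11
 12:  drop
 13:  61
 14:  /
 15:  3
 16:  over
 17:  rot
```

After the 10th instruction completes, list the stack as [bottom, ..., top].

[16]

76   → 76
dup  → 76 76
/    → 1
dup  → 1 1
-    → 0
4    → 0 4
swap → 4 0
over → 4 0 4
+    → 4 4
*    → 16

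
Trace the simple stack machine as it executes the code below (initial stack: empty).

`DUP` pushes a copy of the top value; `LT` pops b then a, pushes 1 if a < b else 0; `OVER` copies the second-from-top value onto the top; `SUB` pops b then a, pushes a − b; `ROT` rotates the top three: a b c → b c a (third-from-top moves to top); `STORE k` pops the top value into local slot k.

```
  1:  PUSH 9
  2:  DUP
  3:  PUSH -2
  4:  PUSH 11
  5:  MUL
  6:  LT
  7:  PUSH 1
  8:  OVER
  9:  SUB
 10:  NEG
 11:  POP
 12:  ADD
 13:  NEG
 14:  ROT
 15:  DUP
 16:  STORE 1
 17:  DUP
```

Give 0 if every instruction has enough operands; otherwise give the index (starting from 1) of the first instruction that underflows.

14

PUSH 9  : 9
DUP     : 9 9
PUSH -2 : 9 9 -2
PUSH 11 : 9 9 -2 11
MUL     : 9 9 -22
LT      : 9 0
PUSH 1  : 9 0 1
OVER    : 9 0 1 0
SUB     : 9 0 1
NEG     : 9 0 -1
POP     : 9 0
ADD     : 9
NEG     : -9
ROT  — needs 3 operands, stack has 1 → underflow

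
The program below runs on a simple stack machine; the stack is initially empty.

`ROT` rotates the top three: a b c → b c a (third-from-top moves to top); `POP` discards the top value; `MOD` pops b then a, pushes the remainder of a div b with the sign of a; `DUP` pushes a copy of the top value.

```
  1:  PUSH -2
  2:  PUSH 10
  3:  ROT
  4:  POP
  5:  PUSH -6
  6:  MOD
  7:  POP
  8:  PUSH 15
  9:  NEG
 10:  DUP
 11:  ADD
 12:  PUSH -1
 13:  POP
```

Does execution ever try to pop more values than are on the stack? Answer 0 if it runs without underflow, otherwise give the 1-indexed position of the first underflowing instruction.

3

PUSH -2 → -2
PUSH 10 → -2 10
ROT  — needs 3 operands, stack has 2 → underflow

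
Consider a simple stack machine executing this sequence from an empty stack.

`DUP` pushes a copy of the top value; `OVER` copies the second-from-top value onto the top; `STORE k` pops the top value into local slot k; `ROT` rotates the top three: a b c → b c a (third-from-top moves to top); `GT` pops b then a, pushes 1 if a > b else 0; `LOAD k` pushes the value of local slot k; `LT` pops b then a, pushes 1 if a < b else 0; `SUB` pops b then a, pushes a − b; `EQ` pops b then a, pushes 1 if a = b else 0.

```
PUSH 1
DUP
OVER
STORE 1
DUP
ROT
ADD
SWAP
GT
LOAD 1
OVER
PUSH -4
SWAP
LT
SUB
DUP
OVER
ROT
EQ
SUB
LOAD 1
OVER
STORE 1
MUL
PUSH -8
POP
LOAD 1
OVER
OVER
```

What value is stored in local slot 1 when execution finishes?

-1

PUSH 1  -> [1]
DUP     -> [1, 1]
OVER    -> [1, 1, 1]
STORE 1 -> [1, 1]
DUP     -> [1, 1, 1]
ROT     -> [1, 1, 1]
ADD     -> [1, 2]
SWAP    -> [2, 1]
GT      -> [1]
LOAD 1  -> [1, 1]
OVER    -> [1, 1, 1]
PUSH -4 -> [1, 1, 1, -4]
SWAP    -> [1, 1, -4, 1]
LT      -> [1, 1, 1]
SUB     -> [1, 0]
DUP     -> [1, 0, 0]
OVER    -> [1, 0, 0, 0]
ROT     -> [1, 0, 0, 0]
EQ      -> [1, 0, 1]
SUB     -> [1, -1]
LOAD 1  -> [1, -1, 1]
OVER    -> [1, -1, 1, -1]
STORE 1 -> [1, -1, 1]
MUL     -> [1, -1]
PUSH -8 -> [1, -1, -8]
POP     -> [1, -1]
LOAD 1  -> [1, -1, -1]
OVER    -> [1, -1, -1, -1]
OVER    -> [1, -1, -1, -1, -1]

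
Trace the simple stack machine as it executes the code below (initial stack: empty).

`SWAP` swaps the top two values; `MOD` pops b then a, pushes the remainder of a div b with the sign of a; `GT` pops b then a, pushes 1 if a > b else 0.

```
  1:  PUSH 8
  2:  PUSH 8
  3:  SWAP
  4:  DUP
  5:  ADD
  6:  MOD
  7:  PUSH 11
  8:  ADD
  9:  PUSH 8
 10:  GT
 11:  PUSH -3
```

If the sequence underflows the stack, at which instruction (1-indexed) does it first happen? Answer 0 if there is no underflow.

PUSH 8   8
PUSH 8   8 8
SWAP     8 8
DUP      8 8 8
ADD      8 16
MOD      8
PUSH 11  8 11
ADD      19
PUSH 8   19 8
GT       1
PUSH -3  1 -3

0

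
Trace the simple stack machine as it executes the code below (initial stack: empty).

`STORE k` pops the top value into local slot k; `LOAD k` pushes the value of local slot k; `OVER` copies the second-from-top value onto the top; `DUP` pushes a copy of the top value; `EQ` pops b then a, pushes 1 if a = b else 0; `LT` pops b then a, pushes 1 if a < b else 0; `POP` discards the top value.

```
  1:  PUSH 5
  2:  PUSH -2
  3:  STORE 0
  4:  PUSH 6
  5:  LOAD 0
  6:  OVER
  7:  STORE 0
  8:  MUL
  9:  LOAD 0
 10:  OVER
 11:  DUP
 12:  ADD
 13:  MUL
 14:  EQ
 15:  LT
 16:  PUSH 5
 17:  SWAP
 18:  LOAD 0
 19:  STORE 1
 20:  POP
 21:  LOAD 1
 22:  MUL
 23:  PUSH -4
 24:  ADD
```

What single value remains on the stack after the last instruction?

PUSH 5  → 5
PUSH -2 → 5 -2
STORE 0 → 5
PUSH 6  → 5 6
LOAD 0  → 5 6 -2
OVER    → 5 6 -2 6
STORE 0 → 5 6 -2
MUL     → 5 -12
LOAD 0  → 5 -12 6
OVER    → 5 -12 6 -12
DUP     → 5 -12 6 -12 -12
ADD     → 5 -12 6 -24
MUL     → 5 -12 -144
EQ      → 5 0
LT      → 0
PUSH 5  → 0 5
SWAP    → 5 0
LOAD 0  → 5 0 6
STORE 1 → 5 0
POP     → 5
LOAD 1  → 5 6
MUL     → 30
PUSH -4 → 30 -4
ADD     → 26

26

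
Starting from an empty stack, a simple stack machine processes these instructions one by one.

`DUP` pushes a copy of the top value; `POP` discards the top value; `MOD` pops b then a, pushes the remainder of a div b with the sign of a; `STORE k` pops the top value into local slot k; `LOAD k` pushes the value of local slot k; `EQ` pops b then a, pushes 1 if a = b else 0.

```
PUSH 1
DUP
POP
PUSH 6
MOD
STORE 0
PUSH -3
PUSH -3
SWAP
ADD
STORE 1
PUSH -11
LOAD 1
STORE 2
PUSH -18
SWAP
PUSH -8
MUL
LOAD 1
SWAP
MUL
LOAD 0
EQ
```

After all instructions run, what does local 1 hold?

-6

PUSH 1   -> 1
DUP      -> 1 1
POP      -> 1
PUSH 6   -> 1 6
MOD      -> 1
STORE 0  -> (empty)
PUSH -3  -> -3
PUSH -3  -> -3 -3
SWAP     -> -3 -3
ADD      -> -6
STORE 1  -> (empty)
PUSH -11 -> -11
LOAD 1   -> -11 -6
STORE 2  -> -11
PUSH -18 -> -11 -18
SWAP     -> -18 -11
PUSH -8  -> -18 -11 -8
MUL      -> -18 88
LOAD 1   -> -18 88 -6
SWAP     -> -18 -6 88
MUL      -> -18 -528
LOAD 0   -> -18 -528 1
EQ       -> -18 0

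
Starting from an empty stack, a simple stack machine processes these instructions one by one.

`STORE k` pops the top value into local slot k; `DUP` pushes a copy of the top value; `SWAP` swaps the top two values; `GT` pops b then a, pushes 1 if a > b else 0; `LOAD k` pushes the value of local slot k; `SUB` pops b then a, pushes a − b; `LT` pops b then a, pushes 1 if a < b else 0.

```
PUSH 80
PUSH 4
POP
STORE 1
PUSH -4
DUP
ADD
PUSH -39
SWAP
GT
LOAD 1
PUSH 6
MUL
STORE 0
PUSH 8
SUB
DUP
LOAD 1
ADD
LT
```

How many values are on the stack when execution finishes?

1

PUSH 80   [80]
PUSH 4    [80, 4]
POP       [80]
STORE 1   []
PUSH -4   [-4]
DUP       [-4, -4]
ADD       [-8]
PUSH -39  [-8, -39]
SWAP      [-39, -8]
GT        [0]
LOAD 1    [0, 80]
PUSH 6    [0, 80, 6]
MUL       [0, 480]
STORE 0   [0]
PUSH 8    [0, 8]
SUB       [-8]
DUP       [-8, -8]
LOAD 1    [-8, -8, 80]
ADD       [-8, 72]
LT        [1]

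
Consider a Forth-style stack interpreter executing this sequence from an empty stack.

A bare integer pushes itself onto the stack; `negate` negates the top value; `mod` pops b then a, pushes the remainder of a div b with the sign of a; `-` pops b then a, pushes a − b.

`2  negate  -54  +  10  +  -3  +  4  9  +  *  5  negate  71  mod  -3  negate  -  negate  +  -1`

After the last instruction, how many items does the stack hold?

2

2      -> 2
negate -> -2
-54    -> -2 -54
+      -> -56
10     -> -56 10
+      -> -46
-3     -> -46 -3
+      -> -49
4      -> -49 4
9      -> -49 4 9
+      -> -49 13
*      -> -637
5      -> -637 5
negate -> -637 -5
71     -> -637 -5 71
mod    -> -637 -5
-3     -> -637 -5 -3
negate -> -637 -5 3
-      -> -637 -8
negate -> -637 8
+      -> -629
-1     -> -629 -1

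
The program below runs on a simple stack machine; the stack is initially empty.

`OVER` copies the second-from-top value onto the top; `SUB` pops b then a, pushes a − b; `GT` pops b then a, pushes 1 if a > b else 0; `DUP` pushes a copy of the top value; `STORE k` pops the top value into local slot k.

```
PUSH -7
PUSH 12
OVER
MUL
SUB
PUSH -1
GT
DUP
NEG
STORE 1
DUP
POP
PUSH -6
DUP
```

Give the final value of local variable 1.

PUSH -7  -7
PUSH 12  -7 12
OVER     -7 12 -7
MUL      -7 -84
SUB      77
PUSH -1  77 -1
GT       1
DUP      1 1
NEG      1 -1
STORE 1  1
DUP      1 1
POP      1
PUSH -6  1 -6
DUP      1 -6 -6

-1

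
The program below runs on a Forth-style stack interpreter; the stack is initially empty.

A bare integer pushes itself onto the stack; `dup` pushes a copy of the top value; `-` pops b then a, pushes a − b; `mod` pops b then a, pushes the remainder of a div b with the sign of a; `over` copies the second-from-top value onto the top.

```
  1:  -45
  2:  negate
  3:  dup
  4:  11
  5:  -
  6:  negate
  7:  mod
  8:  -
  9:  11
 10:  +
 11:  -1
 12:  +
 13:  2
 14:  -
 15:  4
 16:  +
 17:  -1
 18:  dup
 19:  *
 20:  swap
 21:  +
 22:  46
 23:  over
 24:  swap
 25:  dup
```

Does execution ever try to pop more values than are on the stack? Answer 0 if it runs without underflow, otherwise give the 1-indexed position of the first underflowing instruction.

8

-45    : [-45]
negate : [45]
dup    : [45, 45]
11     : [45, 45, 11]
-      : [45, 34]
negate : [45, -34]
mod    : [11]
-  — needs 2 operands, stack has 1 → underflow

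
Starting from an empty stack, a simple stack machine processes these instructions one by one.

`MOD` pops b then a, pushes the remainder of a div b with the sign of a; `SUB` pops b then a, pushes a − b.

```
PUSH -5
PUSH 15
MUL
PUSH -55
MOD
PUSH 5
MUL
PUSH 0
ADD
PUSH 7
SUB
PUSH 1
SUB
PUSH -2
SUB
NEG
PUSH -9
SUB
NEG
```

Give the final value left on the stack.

PUSH -5  : -5
PUSH 15  : -5 15
MUL      : -75
PUSH -55 : -75 -55
MOD      : -20
PUSH 5   : -20 5
MUL      : -100
PUSH 0   : -100 0
ADD      : -100
PUSH 7   : -100 7
SUB      : -107
PUSH 1   : -107 1
SUB      : -108
PUSH -2  : -108 -2
SUB      : -106
NEG      : 106
PUSH -9  : 106 -9
SUB      : 115
NEG      : -115

-115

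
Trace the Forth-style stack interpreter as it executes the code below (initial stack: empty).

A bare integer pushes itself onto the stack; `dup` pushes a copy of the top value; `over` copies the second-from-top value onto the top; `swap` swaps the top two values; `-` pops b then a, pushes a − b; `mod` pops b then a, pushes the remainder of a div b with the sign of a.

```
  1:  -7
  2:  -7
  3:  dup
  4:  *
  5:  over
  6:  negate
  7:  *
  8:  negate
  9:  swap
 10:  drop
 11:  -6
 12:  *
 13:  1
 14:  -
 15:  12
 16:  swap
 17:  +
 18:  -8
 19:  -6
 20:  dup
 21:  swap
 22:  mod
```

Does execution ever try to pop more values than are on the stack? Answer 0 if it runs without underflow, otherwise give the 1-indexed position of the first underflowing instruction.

-7      [-7]
-7      [-7, -7]
dup     [-7, -7, -7]
*       [-7, 49]
over    [-7, 49, -7]
negate  [-7, 49, 7]
*       [-7, 343]
negate  [-7, -343]
swap    [-343, -7]
drop    [-343]
-6      [-343, -6]
*       [2058]
1       [2058, 1]
-       [2057]
12      [2057, 12]
swap    [12, 2057]
+       [2069]
-8      [2069, -8]
-6      [2069, -8, -6]
dup     [2069, -8, -6, -6]
swap    [2069, -8, -6, -6]
mod     [2069, -8, 0]

0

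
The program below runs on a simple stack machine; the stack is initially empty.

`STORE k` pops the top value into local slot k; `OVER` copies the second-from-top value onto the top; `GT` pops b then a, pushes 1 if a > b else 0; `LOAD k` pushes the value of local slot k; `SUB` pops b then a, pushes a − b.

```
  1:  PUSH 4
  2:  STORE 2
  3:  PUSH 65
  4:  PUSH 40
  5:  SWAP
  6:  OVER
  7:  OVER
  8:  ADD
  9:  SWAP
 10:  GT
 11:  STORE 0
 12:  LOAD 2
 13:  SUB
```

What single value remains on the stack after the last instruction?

PUSH 4  -> 4
STORE 2 -> (empty)
PUSH 65 -> 65
PUSH 40 -> 65 40
SWAP    -> 40 65
OVER    -> 40 65 40
OVER    -> 40 65 40 65
ADD     -> 40 65 105
SWAP    -> 40 105 65
GT      -> 40 1
STORE 0 -> 40
LOAD 2  -> 40 4
SUB     -> 36

36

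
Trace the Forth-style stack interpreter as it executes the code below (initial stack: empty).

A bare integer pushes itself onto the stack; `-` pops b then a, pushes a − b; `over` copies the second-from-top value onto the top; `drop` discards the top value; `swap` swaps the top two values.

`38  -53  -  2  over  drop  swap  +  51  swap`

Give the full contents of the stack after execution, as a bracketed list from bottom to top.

[51, 93]

38   -> 38
-53  -> 38 -53
-    -> 91
2    -> 91 2
over -> 91 2 91
drop -> 91 2
swap -> 2 91
+    -> 93
51   -> 93 51
swap -> 51 93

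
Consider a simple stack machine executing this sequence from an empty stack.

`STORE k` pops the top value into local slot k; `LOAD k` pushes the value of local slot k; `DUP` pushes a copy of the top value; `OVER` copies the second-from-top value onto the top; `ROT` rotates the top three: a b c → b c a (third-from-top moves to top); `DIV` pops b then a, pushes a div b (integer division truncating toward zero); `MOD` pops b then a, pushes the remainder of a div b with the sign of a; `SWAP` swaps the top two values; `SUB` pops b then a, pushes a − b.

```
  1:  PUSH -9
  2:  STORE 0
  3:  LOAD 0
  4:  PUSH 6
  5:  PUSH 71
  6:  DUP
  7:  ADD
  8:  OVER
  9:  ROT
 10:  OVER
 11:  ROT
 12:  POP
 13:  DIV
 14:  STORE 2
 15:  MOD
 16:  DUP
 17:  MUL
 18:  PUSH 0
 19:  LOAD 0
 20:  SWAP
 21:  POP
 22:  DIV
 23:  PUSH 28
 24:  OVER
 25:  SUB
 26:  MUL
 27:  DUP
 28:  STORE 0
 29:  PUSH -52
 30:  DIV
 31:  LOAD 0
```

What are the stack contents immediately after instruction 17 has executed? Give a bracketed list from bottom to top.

PUSH -9 -> [-9]
STORE 0 -> []
LOAD 0  -> [-9]
PUSH 6  -> [-9, 6]
PUSH 71 -> [-9, 6, 71]
DUP     -> [-9, 6, 71, 71]
ADD     -> [-9, 6, 142]
OVER    -> [-9, 6, 142, 6]
ROT     -> [-9, 142, 6, 6]
OVER    -> [-9, 142, 6, 6, 6]
ROT     -> [-9, 142, 6, 6, 6]
POP     -> [-9, 142, 6, 6]
DIV     -> [-9, 142, 1]
STORE 2 -> [-9, 142]
MOD     -> [-9]
DUP     -> [-9, -9]
MUL     -> [81]

[81]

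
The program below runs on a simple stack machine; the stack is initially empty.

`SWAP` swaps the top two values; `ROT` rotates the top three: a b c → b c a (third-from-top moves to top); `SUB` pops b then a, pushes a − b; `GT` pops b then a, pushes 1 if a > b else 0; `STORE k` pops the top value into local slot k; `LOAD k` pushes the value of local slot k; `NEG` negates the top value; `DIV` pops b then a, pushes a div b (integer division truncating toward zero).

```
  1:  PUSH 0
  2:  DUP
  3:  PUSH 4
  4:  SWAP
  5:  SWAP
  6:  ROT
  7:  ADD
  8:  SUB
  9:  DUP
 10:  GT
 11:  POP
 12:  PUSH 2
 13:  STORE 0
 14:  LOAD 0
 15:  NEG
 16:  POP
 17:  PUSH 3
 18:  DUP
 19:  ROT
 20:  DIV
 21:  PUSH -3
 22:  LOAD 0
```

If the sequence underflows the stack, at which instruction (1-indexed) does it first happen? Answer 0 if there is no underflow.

19

PUSH 0   0
DUP      0 0
PUSH 4   0 0 4
SWAP     0 4 0
SWAP     0 0 4
ROT      0 4 0
ADD      0 4
SUB      -4
DUP      -4 -4
GT       0
POP      (empty)
PUSH 2   2
STORE 0  (empty)
LOAD 0   2
NEG      -2
POP      (empty)
PUSH 3   3
DUP      3 3
ROT  — needs 3 operands, stack has 2 → underflow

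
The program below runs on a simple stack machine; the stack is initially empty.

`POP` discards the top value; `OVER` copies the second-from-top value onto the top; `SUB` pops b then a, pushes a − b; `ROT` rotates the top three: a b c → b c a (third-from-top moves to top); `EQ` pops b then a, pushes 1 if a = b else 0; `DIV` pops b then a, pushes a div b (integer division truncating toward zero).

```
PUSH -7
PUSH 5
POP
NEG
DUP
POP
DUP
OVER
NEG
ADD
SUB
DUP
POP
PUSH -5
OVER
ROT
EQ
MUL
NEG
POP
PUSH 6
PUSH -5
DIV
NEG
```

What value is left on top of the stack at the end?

1

PUSH -7  [-7]
PUSH 5   [-7, 5]
POP      [-7]
NEG      [7]
DUP      [7, 7]
POP      [7]
DUP      [7, 7]
OVER     [7, 7, 7]
NEG      [7, 7, -7]
ADD      [7, 0]
SUB      [7]
DUP      [7, 7]
POP      [7]
PUSH -5  [7, -5]
OVER     [7, -5, 7]
ROT      [-5, 7, 7]
EQ       [-5, 1]
MUL      [-5]
NEG      [5]
POP      []
PUSH 6   [6]
PUSH -5  [6, -5]
DIV      [-1]
NEG      [1]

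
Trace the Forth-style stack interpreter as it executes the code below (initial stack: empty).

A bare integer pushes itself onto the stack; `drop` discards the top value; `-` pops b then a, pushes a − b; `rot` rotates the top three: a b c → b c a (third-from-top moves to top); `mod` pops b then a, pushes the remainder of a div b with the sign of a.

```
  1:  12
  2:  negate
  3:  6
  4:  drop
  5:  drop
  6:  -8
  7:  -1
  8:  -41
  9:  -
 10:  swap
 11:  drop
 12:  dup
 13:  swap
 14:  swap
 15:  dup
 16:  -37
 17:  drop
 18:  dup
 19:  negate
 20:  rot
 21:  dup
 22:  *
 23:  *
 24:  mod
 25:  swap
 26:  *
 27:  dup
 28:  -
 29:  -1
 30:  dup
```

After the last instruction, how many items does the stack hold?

3

12     → [12]
negate → [-12]
6      → [-12, 6]
drop   → [-12]
drop   → []
-8     → [-8]
-1     → [-8, -1]
-41    → [-8, -1, -41]
-      → [-8, 40]
swap   → [40, -8]
drop   → [40]
dup    → [40, 40]
swap   → [40, 40]
swap   → [40, 40]
dup    → [40, 40, 40]
-37    → [40, 40, 40, -37]
drop   → [40, 40, 40]
dup    → [40, 40, 40, 40]
negate → [40, 40, 40, -40]
rot    → [40, 40, -40, 40]
dup    → [40, 40, -40, 40, 40]
*      → [40, 40, -40, 1600]
*      → [40, 40, -64000]
mod    → [40, 40]
swap   → [40, 40]
*      → [1600]
dup    → [1600, 1600]
-      → [0]
-1     → [0, -1]
dup    → [0, -1, -1]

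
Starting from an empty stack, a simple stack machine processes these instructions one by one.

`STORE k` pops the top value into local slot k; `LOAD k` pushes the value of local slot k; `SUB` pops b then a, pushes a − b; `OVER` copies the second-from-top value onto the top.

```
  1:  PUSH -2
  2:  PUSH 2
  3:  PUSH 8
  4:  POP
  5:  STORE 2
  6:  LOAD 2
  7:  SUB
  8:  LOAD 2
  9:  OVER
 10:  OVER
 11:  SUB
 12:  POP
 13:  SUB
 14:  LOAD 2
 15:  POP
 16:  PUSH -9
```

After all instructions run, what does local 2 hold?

2

PUSH -2 -> -2
PUSH 2  -> -2 2
PUSH 8  -> -2 2 8
POP     -> -2 2
STORE 2 -> -2
LOAD 2  -> -2 2
SUB     -> -4
LOAD 2  -> -4 2
OVER    -> -4 2 -4
OVER    -> -4 2 -4 2
SUB     -> -4 2 -6
POP     -> -4 2
SUB     -> -6
LOAD 2  -> -6 2
POP     -> -6
PUSH -9 -> -6 -9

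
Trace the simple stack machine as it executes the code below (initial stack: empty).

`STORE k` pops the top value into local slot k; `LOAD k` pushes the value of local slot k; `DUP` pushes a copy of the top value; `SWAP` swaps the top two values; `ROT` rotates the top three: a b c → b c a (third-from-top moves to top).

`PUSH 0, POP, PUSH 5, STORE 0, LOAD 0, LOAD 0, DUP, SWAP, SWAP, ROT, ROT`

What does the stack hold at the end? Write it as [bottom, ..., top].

[5, 5, 5]

PUSH 0  : [0]
POP     : []
PUSH 5  : [5]
STORE 0 : []
LOAD 0  : [5]
LOAD 0  : [5, 5]
DUP     : [5, 5, 5]
SWAP    : [5, 5, 5]
SWAP    : [5, 5, 5]
ROT     : [5, 5, 5]
ROT     : [5, 5, 5]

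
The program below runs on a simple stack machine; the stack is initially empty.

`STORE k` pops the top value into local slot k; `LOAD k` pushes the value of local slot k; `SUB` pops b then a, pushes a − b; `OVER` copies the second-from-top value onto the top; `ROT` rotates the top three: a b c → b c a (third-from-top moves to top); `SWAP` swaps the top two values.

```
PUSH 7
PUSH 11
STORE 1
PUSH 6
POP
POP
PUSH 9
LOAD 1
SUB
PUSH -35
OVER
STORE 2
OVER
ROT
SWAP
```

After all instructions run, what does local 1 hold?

11

PUSH 7   : 7
PUSH 11  : 7 11
STORE 1  : 7
PUSH 6   : 7 6
POP      : 7
POP      : (empty)
PUSH 9   : 9
LOAD 1   : 9 11
SUB      : -2
PUSH -35 : -2 -35
OVER     : -2 -35 -2
STORE 2  : -2 -35
OVER     : -2 -35 -2
ROT      : -35 -2 -2
SWAP     : -35 -2 -2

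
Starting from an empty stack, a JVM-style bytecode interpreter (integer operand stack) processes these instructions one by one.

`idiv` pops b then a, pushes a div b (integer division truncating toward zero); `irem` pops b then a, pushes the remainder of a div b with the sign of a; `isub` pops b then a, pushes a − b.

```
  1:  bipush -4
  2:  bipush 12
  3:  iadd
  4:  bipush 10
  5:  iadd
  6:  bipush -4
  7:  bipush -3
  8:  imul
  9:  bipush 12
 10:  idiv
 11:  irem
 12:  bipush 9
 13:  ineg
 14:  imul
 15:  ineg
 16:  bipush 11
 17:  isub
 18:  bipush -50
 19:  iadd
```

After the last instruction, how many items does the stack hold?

bipush -4   -4
bipush 12   -4 12
iadd        8
bipush 10   8 10
iadd        18
bipush -4   18 -4
bipush -3   18 -4 -3
imul        18 12
bipush 12   18 12 12
idiv        18 1
irem        0
bipush 9    0 9
ineg        0 -9
imul        0
ineg        0
bipush 11   0 11
isub        -11
bipush -50  -11 -50
iadd        -61

1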